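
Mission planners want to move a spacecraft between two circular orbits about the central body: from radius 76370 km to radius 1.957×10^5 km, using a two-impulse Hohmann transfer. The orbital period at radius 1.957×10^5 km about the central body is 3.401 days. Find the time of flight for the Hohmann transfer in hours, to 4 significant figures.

From Kepler's third law T² = 4π²r³/μ at r = 1.957×10^5 km, T = 3.401 days = 3.401 × 86400 s = 2.938464×10^5 s: μ = 4π²r³/T² = 3.42682×10^6 km³/s².
The Hohmann ellipse has a_t = (r₁ + r₂)/2 = 1.36035×10^5 km.
Transfer time t = π√(a_t³/μ) = π√((1.36035×10^5)³ / 3.42682×10^6) = 85150 s.
Converting: 85150 s ÷ 3600 s/hour = 23.65 hours.

t = 23.65 hours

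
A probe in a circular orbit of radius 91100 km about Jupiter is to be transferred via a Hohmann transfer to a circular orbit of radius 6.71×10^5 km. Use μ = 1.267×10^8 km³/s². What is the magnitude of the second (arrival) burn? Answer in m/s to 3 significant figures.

Δv₂ = 7020 m/s

Semi-major axis of the transfer orbit: a_t = (91100 + 6.710×10^5)/2 = 3.8105×10^5 km.
On the circular orbit at r = 6.710×10^5 km, v_c = √(μ/r) = 13.741 km/s.
Vis-viva on the transfer ellipse at r = 6.710×10^5 km gives v_t = √[μ(2/r − 1/a_t)] = 6.7189 km/s.
Δv₂ = |v_t − v_c| = |6.7189 − 13.741| = 7.022 km/s.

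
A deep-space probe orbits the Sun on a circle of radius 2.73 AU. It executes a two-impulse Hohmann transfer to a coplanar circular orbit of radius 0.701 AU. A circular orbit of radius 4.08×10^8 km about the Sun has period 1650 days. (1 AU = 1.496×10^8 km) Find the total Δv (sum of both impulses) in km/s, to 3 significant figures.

Δv = 15.8 km/s

From Kepler's third law T² = 4π²r³/μ at r = 4.08×10^8 km, T = 1650 days = 1650 × 86400 s = 1.4256×10^8 s: μ = 4π²r³/T² = 1.31930×10^11 km³/s².
In km: r₁ = 2.73 × 1.496×10^8 = 4.08408×10^8 km; r₂ = 0.701 × 1.496×10^8 = 1.048696×10^8 km.
The Hohmann ellipse has a_t = (r₁ + r₂)/2 = 2.566388×10^8 km.
Circular speed at r₁: v₁ = √(μ/r₁) = √(1.31930×10^11/4.08408×10^8) = 17.973 km/s.
Transfer-orbit speed at r₁ (vis-viva equation): v_a = √[μ(2/r₁ − 1/a_t)] = 11.489 km/s.
First burn Δv₁ = |v_a − v₁| = 6.484 km/s.
At r₂, v₂ = √(μ/r₂) = 35.469 km/s.
Transfer-orbit speed at r₂: v_p = √[μ(2/r₂ − 1/a_t)] = 44.744 km/s.
Second burn Δv₂ = |v₂ − v_p| = 9.275 km/s.
Total Δv = Δv₁ + Δv₂ = 15.76 km/s.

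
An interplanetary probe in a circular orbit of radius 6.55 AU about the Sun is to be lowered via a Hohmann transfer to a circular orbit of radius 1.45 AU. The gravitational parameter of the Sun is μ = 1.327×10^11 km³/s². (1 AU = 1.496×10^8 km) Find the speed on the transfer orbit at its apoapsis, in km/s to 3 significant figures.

v = 7.01 km/s

In km: r₁ = 6.55 × 1.496×10^8 = 9.7988×10^8 km; r₂ = 1.45 × 1.496×10^8 = 2.1692×10^8 km.
Transfer-ellipse semi-major axis a_t = (r₁ + r₂)/2 = (9.7988×10^8 + 2.1692×10^8)/2 = 5.984×10^8 km.
At apoapsis, r = 9.7988×10^8 km.
From the vis-viva equation, v = √[μ(2/r − 1/a_t)] = 7.007 km/s.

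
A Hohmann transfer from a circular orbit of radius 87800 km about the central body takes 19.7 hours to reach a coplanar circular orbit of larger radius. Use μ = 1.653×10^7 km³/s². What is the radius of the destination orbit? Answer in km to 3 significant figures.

Transfer time t = 19.7 hours = 70920 s, and t = π√(a_t³/μ).
So a_t = (μ t²/π²)^(1/3) = (1.653×10^7 × (70920)² / π²)^(1/3) = 2.0347×10^5 km.
Since a_t = (r₁ + r₂)/2, r₂ = 2a_t − r₁ = 2×2.0347×10^5 − 87800 = 3.1914×10^5 km.

r₂ = 3.19×10^5 km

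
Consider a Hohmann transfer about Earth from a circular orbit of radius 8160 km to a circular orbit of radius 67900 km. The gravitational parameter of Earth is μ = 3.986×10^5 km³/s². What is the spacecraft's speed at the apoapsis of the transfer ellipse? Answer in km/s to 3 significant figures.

The Hohmann ellipse has a_t = (r₁ + r₂)/2 = 38030 km.
The apoapsis of the transfer ellipse is at r = 67900 km.
From the vis-viva equation, v = √[μ(2/r − 1/a_t)] = 1.122 km/s.

v = 1.12 km/s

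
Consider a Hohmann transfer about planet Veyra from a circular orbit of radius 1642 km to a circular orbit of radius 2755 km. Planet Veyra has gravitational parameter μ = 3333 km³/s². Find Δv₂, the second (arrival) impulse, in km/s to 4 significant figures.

Δv₂ = 0.1493 km/s

Semi-major axis of the transfer orbit: a_t = (1642 + 2755)/2 = 2198.5 km.
Circular speed at r = 2755 km: v_c = √(μ/r) = 1.0999 km/s.
Transfer-orbit speed at the same r (vis-viva, a = a_t): v_t = √[μ(2/r − 1/a_t)] = 0.95056 km/s.
Δv₂ = |v_t − v_c| = |0.95056 − 1.0999| = 0.1493 km/s.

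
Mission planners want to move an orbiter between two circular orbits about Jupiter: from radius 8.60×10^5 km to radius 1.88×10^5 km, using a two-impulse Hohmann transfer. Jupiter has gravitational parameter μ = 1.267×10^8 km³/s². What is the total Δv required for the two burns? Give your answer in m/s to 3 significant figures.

Δv = 12200 m/s

The Hohmann ellipse has a_t = (r₁ + r₂)/2 = 5.240×10^5 km.
Circular speed at r₁: v₁ = √(μ/r₁) = √(1.267×10^8/8.600×10^5) = 12.13777 km/s.
On the transfer ellipse at r₁, v² = μ(2/r − 1/a) gives v_a = √[μ(2/r₁ − 1/a_t)] = 7.270301 km/s.
First burn Δv₁ = |v_a − v₁| = 4.867 km/s.
At r₂, v₂ = √(μ/r₂) = 25.96028 km/s.
Transfer-orbit speed at r₂: v_p = √[μ(2/r₂ − 1/a_t)] = 33.25776 km/s.
Second burn Δv₂ = |v₂ − v_p| = 7.297 km/s.
Total Δv = Δv₁ + Δv₂ = 12.16 km/s.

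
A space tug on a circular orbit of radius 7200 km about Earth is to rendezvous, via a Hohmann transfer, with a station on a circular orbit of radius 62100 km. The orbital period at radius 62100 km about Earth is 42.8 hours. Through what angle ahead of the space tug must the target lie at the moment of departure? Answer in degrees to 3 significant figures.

φ = 105°

From Kepler's third law T² = 4π²r³/μ at r = 62100 km, T = 42.8 hours = 42.8 × 3600 s = 1.5408×10^5 s: μ = 4π²r³/T² = 3.98237×10^5 km³/s².
Semi-major axis of the transfer orbit: a_t = (7200 + 62100)/2 = 34650 km.
Transfer time t = π√(a_t³/μ) = 32110 s.
Target angular speed ω₂ = √(μ/r₂³) = 4.078×10^-5 rad/s.
Angle swept by the target during transfer: ω₂·t = 1.3094 rad = 75.02°.
Arrival is 180° from departure on the ellipse, so φ = 180° − 75.02° = 105°.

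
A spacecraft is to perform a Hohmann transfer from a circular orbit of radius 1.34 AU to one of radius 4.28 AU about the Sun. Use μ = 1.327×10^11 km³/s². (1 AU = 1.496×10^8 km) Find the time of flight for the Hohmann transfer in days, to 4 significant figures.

t = 860.3 days

In km: r₁ = 1.34 × 1.496×10^8 = 2.00464×10^8 km; r₂ = 4.28 × 1.496×10^8 = 6.40288×10^8 km.
Transfer-ellipse semi-major axis a_t = (r₁ + r₂)/2 = (2.00464×10^8 + 6.40288×10^8)/2 = 4.20376×10^8 km.
Half the transfer-orbit period gives t = π√(a_t³/μ) = 7.433×10^7 s.
Converting: 7.433×10^7 s ÷ 86400 s/day = 860.3 days.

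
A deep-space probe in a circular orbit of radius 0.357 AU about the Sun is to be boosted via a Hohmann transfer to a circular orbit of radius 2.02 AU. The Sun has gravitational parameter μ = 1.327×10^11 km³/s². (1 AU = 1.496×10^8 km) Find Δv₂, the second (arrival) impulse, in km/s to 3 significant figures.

In km: r₁ = 0.357 × 1.496×10^8 = 5.34072×10^7 km; r₂ = 2.02 × 1.496×10^8 = 3.02192×10^8 km.
The Hohmann ellipse has a_t = (r₁ + r₂)/2 = 1.777996×10^8 km.
On the circular orbit at r = 3.02192×10^8 km, v_c = √(μ/r) = 20.955 km/s.
Vis-viva on the transfer ellipse at r = 3.02192×10^8 km gives v_t = √[μ(2/r − 1/a_t)] = 11.485 km/s.
Δv₂ = |v_t − v_c| = |11.485 − 20.955| = 9.470 km/s.

Δv₂ = 9.47 km/s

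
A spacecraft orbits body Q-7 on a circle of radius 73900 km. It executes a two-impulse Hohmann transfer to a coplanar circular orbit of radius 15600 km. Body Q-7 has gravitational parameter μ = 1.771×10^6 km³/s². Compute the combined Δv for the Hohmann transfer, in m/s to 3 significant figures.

Δv = 5040 m/s

The Hohmann ellipse has a_t = (r₁ + r₂)/2 = 44750 km.
At r₁ the circular-orbit speed is v₁ = √(μ/r₁) = 4.895 km/s.
Transfer-orbit speed at r₁ (v² = μ(2/r − 1/a)): v_a = √[μ(2/r₁ − 1/a_t)] = 2.890 km/s.
First burn Δv₁ = |v_a − v₁| = 2.005 km/s.
Circular speed at r₂: v₂ = √(μ/r₂) = 10.655 km/s.
Transfer-orbit speed at r₂: v_p = √[μ(2/r₂ − 1/a_t)] = 13.692 km/s.
Second burn Δv₂ = |v₂ − v_p| = 3.037 km/s.
Δv = Δv₁ + Δv₂ = 2.005 + 3.037 = 5.042 km/s.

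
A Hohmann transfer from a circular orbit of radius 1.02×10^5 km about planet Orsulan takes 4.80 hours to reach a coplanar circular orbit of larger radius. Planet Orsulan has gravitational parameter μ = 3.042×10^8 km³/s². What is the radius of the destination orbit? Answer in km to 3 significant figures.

r₂ = 3.17×10^5 km

Transfer time t = 4.80 hours = 17280 s, and t = π√(a_t³/μ).
So a_t = (μ t²/π²)^(1/3) = (3.042×10^8 × (17280)² / π²)^(1/3) = 2.0956×10^5 km.
Since a_t = (r₁ + r₂)/2, r₂ = 2a_t − r₁ = 2×2.0956×10^5 − 1.020×10^5 = 3.1712×10^5 km.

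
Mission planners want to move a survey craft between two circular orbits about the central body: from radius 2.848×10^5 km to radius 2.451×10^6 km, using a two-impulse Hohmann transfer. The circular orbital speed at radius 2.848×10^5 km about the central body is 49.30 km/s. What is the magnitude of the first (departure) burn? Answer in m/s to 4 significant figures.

From the circular-orbit relation v² = μ/r at r = 2.848×10^5 km: μ = v²r = (49.30)² × 2.848×10^5 = 6.92204×10^8 km³/s².
The Hohmann ellipse has a_t = (r₁ + r₂)/2 = 1.3679×10^6 km.
On the circular orbit at r = 2.848×10^5 km, v_c = √(μ/r) = 49.30 km/s.
Transfer-orbit speed at the same r (vis-viva, a = a_t): v_t = √[μ(2/r − 1/a_t)] = 65.99 km/s.
Δv₁ = |v_t − v_c| = |65.99 − 49.30| = 16.69 km/s.

Δv₁ = 16690 m/s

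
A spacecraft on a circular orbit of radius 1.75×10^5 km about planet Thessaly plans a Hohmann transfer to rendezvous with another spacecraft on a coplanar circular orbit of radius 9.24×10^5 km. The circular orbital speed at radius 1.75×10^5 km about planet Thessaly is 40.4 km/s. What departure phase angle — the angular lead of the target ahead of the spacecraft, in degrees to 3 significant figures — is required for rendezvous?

φ = 97.5°

From the circular-orbit relation v² = μ/r at r = 1.75×10^5 km: μ = v²r = (40.4)² × 1.75×10^5 = 2.85628×10^8 km³/s².
The Hohmann ellipse has a_t = (r₁ + r₂)/2 = 5.495×10^5 km.
The half-period of the transfer ellipse is t = π√(a_t³/μ) = 75718.33 s.
The target's mean motion on its circular orbit is ω₂ = √(μ/r₂³) = 1.902797×10^-5 rad/s.
Angle swept by the target during transfer: ω₂·t = 1.440766 rad = 82.5498°.
The spacecraft traverses 180° on the transfer ellipse, so the target must lead by 180° − 82.5498° = 97.5°.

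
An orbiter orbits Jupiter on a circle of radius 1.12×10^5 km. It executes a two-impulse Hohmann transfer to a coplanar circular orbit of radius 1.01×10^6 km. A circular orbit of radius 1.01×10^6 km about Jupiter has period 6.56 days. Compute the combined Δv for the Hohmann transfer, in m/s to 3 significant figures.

Δv = 17700 m/s

From Kepler's third law T² = 4π²r³/μ at r = 1.01×10^6 km, T = 6.56 days = 6.56 × 86400 s = 5.66784×10^5 s: μ = 4π²r³/T² = 1.26616×10^8 km³/s².
Transfer-ellipse semi-major axis a_t = (r₁ + r₂)/2 = (1.120×10^5 + 1.010×10^6)/2 = 5.610×10^5 km.
Circular speed at r₁: v₁ = √(μ/r₁) = √(1.26616×10^8/1.120×10^5) = 33.6229 km/s.
Transfer-orbit speed at r₁ (vis-viva): v_p = √[μ(2/r₁ − 1/a_t)] = 45.1143 km/s.
First burn Δv₁ = |v_p − v₁| = 11.4914 km/s.
At r₂, v₂ = √(μ/r₂) = 11.19654 km/s.
Transfer-orbit speed at r₂: v_a = √[μ(2/r₂ − 1/a_t)] = 5.002778 km/s.
Second burn Δv₂ = |v₂ − v_a| = 6.19376 km/s.
Δv = Δv₁ + Δv₂ = 11.4914 + 6.19376 = 17.69 km/s.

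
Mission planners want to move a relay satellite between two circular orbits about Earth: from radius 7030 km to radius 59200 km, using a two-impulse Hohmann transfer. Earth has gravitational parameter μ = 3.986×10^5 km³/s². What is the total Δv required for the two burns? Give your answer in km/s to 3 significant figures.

Δv = 3.94 km/s

Transfer-ellipse semi-major axis a_t = (r₁ + r₂)/2 = (7030 + 59200)/2 = 33115 km.
Circular speed at r₁: v₁ = √(μ/r₁) = √(3.986×10^5/7030) = 7.5299 km/s.
Transfer-orbit speed at r₁ (v² = μ(2/r − 1/a)): v_p = √[μ(2/r₁ − 1/a_t)] = 10.068 km/s.
First burn Δv₁ = |v_p − v₁| = 2.538 km/s.
Circular speed at r₂: v₂ = √(μ/r₂) = 2.595 km/s.
Transfer-orbit speed at r₂: v_a = √[μ(2/r₂ − 1/a_t)] = 1.196 km/s.
Second burn Δv₂ = |v₂ − v_a| = 1.399 km/s.
Δv = Δv₁ + Δv₂ = 2.538 + 1.399 = 3.937 km/s.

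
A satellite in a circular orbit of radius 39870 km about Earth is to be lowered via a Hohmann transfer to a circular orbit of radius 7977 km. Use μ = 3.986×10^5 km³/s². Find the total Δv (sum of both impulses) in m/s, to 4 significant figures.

Δv = 3393 m/s

The Hohmann ellipse has a_t = (r₁ + r₂)/2 = 23923.5 km.
Circular speed at r₁: v₁ = √(μ/r₁) = √(3.986×10^5/39870) = 3.162 km/s.
Transfer-orbit speed at r₁ (v² = μ(2/r − 1/a)): v_a = √[μ(2/r₁ − 1/a_t)] = 1.826 km/s.
First burn Δv₁ = |v_a − v₁| = 1.336 km/s.
At r₂, v₂ = √(μ/r₂) = 7.069 km/s.
Transfer-orbit speed at r₂: v_p = √[μ(2/r₂ − 1/a_t)] = 9.126 km/s.
Second burn Δv₂ = |v₂ − v_p| = 2.057 km/s.
Δv = Δv₁ + Δv₂ = 1.336 + 2.057 = 3.393 km/s.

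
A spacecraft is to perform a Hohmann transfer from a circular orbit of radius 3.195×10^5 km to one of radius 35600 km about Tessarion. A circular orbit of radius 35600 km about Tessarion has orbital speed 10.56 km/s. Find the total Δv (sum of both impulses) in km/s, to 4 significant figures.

Δv = 5.552 km/s

From the circular-orbit relation v² = μ/r at r = 35600 km: μ = v²r = (10.56)² × 35600 = 3.96988×10^6 km³/s².
Semi-major axis of the transfer orbit: a_t = (3.195×10^5 + 35600)/2 = 1.7755×10^5 km.
At r₁ the circular-orbit speed is v₁ = √(μ/r₁) = 3.5250 km/s.
Transfer-orbit speed at r₁ (vis-viva): v_a = √[μ(2/r₁ − 1/a_t)] = 1.5784 km/s.
First burn Δv₁ = |v_a − v₁| = 1.9466 km/s.
Circular speed at r₂: v₂ = √(μ/r₂) = 10.5600 km/s.
Transfer-orbit speed at r₂: v_p = √[μ(2/r₂ − 1/a_t)] = 14.1657 km/s.
Second burn Δv₂ = |v₂ − v_p| = 3.6057 km/s.
Total Δv = Δv₁ + Δv₂ = 5.552 km/s.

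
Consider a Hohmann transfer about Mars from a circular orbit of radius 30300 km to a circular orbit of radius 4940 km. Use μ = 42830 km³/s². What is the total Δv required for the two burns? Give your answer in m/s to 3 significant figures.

Δv = 1480 m/s

Semi-major axis of the transfer orbit: a_t = (30300 + 4940)/2 = 17620 km.
Circular speed at r₁: v₁ = √(μ/r₁) = √(42830/30300) = 1.1889 km/s.
Transfer-orbit speed at r₁ (vis-viva): v_a = √[μ(2/r₁ − 1/a_t)] = 0.62953 km/s.
First burn Δv₁ = |v_a − v₁| = 0.5594 km/s.
At r₂, v₂ = √(μ/r₂) = 2.9445 km/s.
Transfer-orbit speed at r₂: v_p = √[μ(2/r₂ − 1/a_t)] = 3.8613 km/s.
Second burn Δv₂ = |v₂ − v_p| = 0.9168 km/s.
Total Δv = Δv₁ + Δv₂ = 1.476 km/s.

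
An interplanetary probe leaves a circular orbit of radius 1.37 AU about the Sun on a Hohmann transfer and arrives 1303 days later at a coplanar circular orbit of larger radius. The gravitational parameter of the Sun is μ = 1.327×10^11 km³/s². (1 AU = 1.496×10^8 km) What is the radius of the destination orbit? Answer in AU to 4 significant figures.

In km: r₁ = 1.37 × 1.496×10^8 = 2.04952×10^8 km.
Transfer time t = 1303 days = 1.125792×10^8 s, and t = π√(a_t³/μ).
So a_t = (μ t²/π²)^(1/3) = (1.327×10^11 × (1.125792×10^8)² / π²)^(1/3) = 5.5441×10^8 km.
Since a_t = (r₁ + r₂)/2, r₂ = 2a_t − r₁ = 2×5.5441×10^8 − 2.04952×10^8 = 9.03868×10^8 km.
In AU: r₂ = 9.03868×10^8 / 1.496×10^8 = 6.042 AU.

r₂ = 6.042 AU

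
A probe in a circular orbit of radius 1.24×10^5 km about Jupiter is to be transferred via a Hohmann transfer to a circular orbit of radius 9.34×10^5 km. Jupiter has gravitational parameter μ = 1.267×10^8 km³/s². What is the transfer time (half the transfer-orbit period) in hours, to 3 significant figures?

t = 29.8 hours

Transfer-ellipse semi-major axis a_t = (r₁ + r₂)/2 = (1.240×10^5 + 9.340×10^5)/2 = 5.290×10^5 km.
Half the transfer-orbit period gives t = π√(a_t³/μ) = 1.074×10^5 s.
Converting: 1.074×10^5 s ÷ 3600 s/hour = 29.8 hours.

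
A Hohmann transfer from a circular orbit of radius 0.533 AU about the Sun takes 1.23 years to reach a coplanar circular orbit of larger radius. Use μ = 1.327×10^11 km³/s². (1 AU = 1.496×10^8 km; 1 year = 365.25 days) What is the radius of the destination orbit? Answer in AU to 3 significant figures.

r₂ = 3.11 AU

In km: r₁ = 0.533 × 1.496×10^8 = 7.97368×10^7 km.
Transfer time t = 1.23 years × 365.25 × 86400 s = 3.8815848×10^7 s, and t = π√(a_t³/μ).
So a_t = (μ t²/π²)^(1/3) = (1.327×10^11 × (3.8815848×10^7)² / π²)^(1/3) = 2.7260×10^8 km.
Since a_t = (r₁ + r₂)/2, r₂ = 2a_t − r₁ = 2×2.7260×10^8 − 7.97368×10^7 = 4.654632×10^8 km.
In AU: r₂ = 4.654632×10^8 / 1.496×10^8 = 3.11 AU.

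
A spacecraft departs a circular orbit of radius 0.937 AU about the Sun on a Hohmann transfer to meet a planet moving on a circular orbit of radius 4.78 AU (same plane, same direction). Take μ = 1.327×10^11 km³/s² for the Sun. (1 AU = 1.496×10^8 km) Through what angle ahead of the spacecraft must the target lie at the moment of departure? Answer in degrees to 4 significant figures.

In km: r₁ = 0.937 × 1.496×10^8 = 1.401752×10^8 km; r₂ = 4.78 × 1.496×10^8 = 7.15088×10^8 km.
Transfer-ellipse semi-major axis a_t = (r₁ + r₂)/2 = (1.401752×10^8 + 7.15088×10^8)/2 = 4.276316×10^8 km.
Transfer time t = π√(a_t³/μ) = 7.626×10^7 s.
Target angular speed ω₂ = √(μ/r₂³) = 1.905×10^-8 rad/s.
Angle swept by the target during transfer: ω₂·t = 1.4528 rad = 83.24°.
The spacecraft traverses 180° on the transfer ellipse, so the target must lead by 180° − 83.24° = 96.76°.

φ = 96.76°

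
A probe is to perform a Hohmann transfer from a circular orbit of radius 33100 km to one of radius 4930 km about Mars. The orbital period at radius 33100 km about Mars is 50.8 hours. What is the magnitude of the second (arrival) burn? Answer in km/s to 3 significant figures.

Δv₂ = 0.941 km/s

From Kepler's third law T² = 4π²r³/μ at r = 33100 km, T = 50.8 hours = 50.8 × 3600 s = 1.8288×10^5 s: μ = 4π²r³/T² = 42806.7 km³/s².
Semi-major axis of the transfer orbit: a_t = (33100 + 4930)/2 = 19015 km.
Circular speed at r = 4930 km: v_c = √(μ/r) = 2.94667 km/s.
Vis-viva on the transfer ellipse at r = 4930 km gives v_t = √[μ(2/r − 1/a_t)] = 3.88775 km/s.
Δv₂ = |v_t − v_c| = |3.88775 − 2.94667| = 0.9411 km/s.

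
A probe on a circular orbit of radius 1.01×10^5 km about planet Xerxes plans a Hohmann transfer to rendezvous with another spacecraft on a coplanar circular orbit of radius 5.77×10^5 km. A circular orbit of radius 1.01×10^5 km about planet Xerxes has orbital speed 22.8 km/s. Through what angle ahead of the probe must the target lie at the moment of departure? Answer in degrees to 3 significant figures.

From the circular-orbit relation v² = μ/r at r = 1.01×10^5 km: μ = v²r = (22.8)² × 1.01×10^5 = 5.25038×10^7 km³/s².
Transfer-ellipse semi-major axis a_t = (r₁ + r₂)/2 = (1.010×10^5 + 5.770×10^5)/2 = 3.390×10^5 km.
Transfer time t = π√(a_t³/μ) = 85576.4 s.
Target angular speed ω₂ = √(μ/r₂³) = 1.65322×10^-5 rad/s.
Angle swept by the target during transfer: ω₂·t = 1.4148 rad = 81.06°.
Arrival is 180° from departure on the ellipse, so φ = 180° − 81.06° = 98.9°.

φ = 98.9°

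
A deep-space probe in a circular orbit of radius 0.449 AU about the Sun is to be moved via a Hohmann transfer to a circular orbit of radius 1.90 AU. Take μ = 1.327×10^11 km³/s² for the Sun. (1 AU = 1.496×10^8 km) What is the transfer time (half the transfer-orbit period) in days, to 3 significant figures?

In km: r₁ = 0.449 × 1.496×10^8 = 6.71704×10^7 km; r₂ = 1.90 × 1.496×10^8 = 2.8424×10^8 km.
Transfer-ellipse semi-major axis a_t = (r₁ + r₂)/2 = (6.71704×10^7 + 2.8424×10^8)/2 = 1.757052×10^8 km.
Half the transfer-orbit period gives t = π√(a_t³/μ) = 2.0086×10^7 s.
Converting: 2.0086×10^7 s ÷ 86400 s/day = 232 days.

t = 232 days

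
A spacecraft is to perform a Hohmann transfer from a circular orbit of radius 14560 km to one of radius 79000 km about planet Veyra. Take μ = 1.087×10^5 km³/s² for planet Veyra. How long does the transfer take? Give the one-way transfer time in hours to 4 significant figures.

The Hohmann ellipse has a_t = (r₁ + r₂)/2 = 46780 km.
By Kepler's third law the transfer-orbit period is T = 2π√(a_t³/μ), so t = T/2 = 96410 s.
Converting: 96410 s ÷ 3600 s/hour = 26.78 hours.

t = 26.78 hours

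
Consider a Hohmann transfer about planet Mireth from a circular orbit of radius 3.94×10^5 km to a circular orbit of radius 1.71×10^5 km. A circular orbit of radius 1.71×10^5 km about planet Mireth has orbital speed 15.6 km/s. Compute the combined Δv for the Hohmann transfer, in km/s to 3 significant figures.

Δv = 5.10 km/s

From the circular-orbit relation v² = μ/r at r = 1.71×10^5 km: μ = v²r = (15.6)² × 1.71×10^5 = 4.16146×10^7 km³/s².
The Hohmann ellipse has a_t = (r₁ + r₂)/2 = 2.825×10^5 km.
At r₁ the circular-orbit speed is v₁ = √(μ/r₁) = 10.277 km/s.
On the transfer ellipse at r₁, vis-viva equation gives v_a = √[μ(2/r₁ − 1/a_t)] = 7.9958 km/s.
First burn Δv₁ = |v_a − v₁| = 2.281 km/s.
Circular speed at r₂: v₂ = √(μ/r₂) = 15.600 km/s.
Transfer-orbit speed at r₂: v_p = √[μ(2/r₂ − 1/a_t)] = 18.423 km/s.
Second burn Δv₂ = |v₂ − v_p| = 2.823 km/s.
Δv = Δv₁ + Δv₂ = 2.281 + 2.823 = 5.104 km/s.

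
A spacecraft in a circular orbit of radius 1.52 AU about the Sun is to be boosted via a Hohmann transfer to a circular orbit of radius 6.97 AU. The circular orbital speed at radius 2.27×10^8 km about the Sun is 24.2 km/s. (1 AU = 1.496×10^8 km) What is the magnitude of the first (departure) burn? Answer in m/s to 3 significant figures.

Δv₁ = 6800 m/s

From the circular-orbit relation v² = μ/r at r = 2.27×10^8 km: μ = v²r = (24.2)² × 2.27×10^8 = 1.32940×10^11 km³/s².
In km: r₁ = 1.52 × 1.496×10^8 = 2.27392×10^8 km; r₂ = 6.97 × 1.496×10^8 = 1.042712×10^9 km.
Transfer-ellipse semi-major axis a_t = (r₁ + r₂)/2 = (2.27392×10^8 + 1.042712×10^9)/2 = 6.35052×10^8 km.
Circular speed at r = 2.27392×10^8 km: v_c = √(μ/r) = 24.179132 km/s.
Transfer-orbit speed at the same r (vis-viva, a = a_t): v_t = √[μ(2/r − 1/a_t)] = 30.982628 km/s.
Δv₁ = |v_t − v_c| = |30.982628 − 24.179132| = 6.803 km/s.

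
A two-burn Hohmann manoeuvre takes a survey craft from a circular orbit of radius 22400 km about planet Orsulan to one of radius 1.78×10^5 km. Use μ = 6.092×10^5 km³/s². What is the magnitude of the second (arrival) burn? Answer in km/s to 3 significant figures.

Δv₂ = 0.975 km/s

Transfer-ellipse semi-major axis a_t = (r₁ + r₂)/2 = (22400 + 1.780×10^5)/2 = 1.002×10^5 km.
On the circular orbit at r = 1.780×10^5 km, v_c = √(μ/r) = 1.850 km/s.
Transfer-orbit speed at the same r (vis-viva, a = a_t): v_t = √[μ(2/r − 1/a_t)] = 0.8747 km/s.
Δv₂ = |v_t − v_c| = |0.8747 − 1.850| = 0.9753 km/s.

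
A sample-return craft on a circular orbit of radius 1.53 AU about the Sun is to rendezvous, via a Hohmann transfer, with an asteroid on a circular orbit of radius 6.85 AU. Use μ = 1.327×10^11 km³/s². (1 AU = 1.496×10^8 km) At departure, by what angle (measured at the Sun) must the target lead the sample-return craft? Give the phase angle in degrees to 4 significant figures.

φ = 93.89°

In km: r₁ = 1.53 × 1.496×10^8 = 2.28888×10^8 km; r₂ = 6.85 × 1.496×10^8 = 1.02476×10^9 km.
Semi-major axis of the transfer orbit: a_t = (2.28888×10^8 + 1.02476×10^9)/2 = 6.26824×10^8 km.
The half-period of the transfer ellipse is t = π√(a_t³/μ) = 1.35342×10^8 s.
Target angular speed ω₂ = √(μ/r₂³) = 1.11046×10^-8 rad/s.
Angle swept by the target during transfer: ω₂·t = 1.5029 rad = 86.11°.
Arrival is 180° from departure on the ellipse, so φ = 180° − 86.11° = 93.89°.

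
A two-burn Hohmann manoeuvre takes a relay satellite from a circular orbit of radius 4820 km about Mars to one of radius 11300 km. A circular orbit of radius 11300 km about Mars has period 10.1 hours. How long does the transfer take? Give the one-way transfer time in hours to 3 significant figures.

From Kepler's third law T² = 4π²r³/μ at r = 11300 km, T = 10.1 hours = 10.1 × 3600 s = 36360 s: μ = 4π²r³/T² = 43087.1 km³/s².
Transfer-ellipse semi-major axis a_t = (r₁ + r₂)/2 = (4820 + 11300)/2 = 8060 km.
Half the transfer-orbit period gives t = π√(a_t³/μ) = 10950 s.
Converting: 10950 s ÷ 3600 s/hour = 3.04 hours.

t = 3.04 hours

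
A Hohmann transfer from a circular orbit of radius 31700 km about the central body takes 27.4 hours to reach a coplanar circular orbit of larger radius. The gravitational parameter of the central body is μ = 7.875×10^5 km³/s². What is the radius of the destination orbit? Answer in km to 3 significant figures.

Transfer time t = 27.4 hours = 98640 s, and t = π√(a_t³/μ).
So a_t = (μ t²/π²)^(1/3) = (7.875×10^5 × (98640)² / π²)^(1/3) = 91908 km.
Since a_t = (r₁ + r₂)/2, r₂ = 2a_t − r₁ = 2×91908 − 31700 = 1.52116×10^5 km.

r₂ = 1.52×10^5 km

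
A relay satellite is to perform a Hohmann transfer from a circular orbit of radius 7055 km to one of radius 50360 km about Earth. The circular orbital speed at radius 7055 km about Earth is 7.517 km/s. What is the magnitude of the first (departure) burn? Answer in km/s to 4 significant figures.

From the circular-orbit relation v² = μ/r at r = 7055 km: μ = v²r = (7.517)² × 7055 = 3.98645×10^5 km³/s².
Transfer-ellipse semi-major axis a_t = (r₁ + r₂)/2 = (7055 + 50360)/2 = 28707.5 km.
On the circular orbit at r = 7055 km, v_c = √(μ/r) = 7.517 km/s.
Vis-viva on the transfer ellipse at r = 7055 km gives v_t = √[μ(2/r − 1/a_t)] = 9.956 km/s.
Δv₁ = |v_t − v_c| = |9.956 − 7.517| = 2.439 km/s.

Δv₁ = 2.439 km/s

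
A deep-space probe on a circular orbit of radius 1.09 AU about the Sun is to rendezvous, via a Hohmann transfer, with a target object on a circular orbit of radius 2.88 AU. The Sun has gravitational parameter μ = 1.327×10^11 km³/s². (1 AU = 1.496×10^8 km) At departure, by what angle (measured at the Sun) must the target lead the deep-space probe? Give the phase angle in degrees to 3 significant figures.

In km: r₁ = 1.09 × 1.496×10^8 = 1.63064×10^8 km; r₂ = 2.88 × 1.496×10^8 = 4.30848×10^8 km.
Transfer-ellipse semi-major axis a_t = (r₁ + r₂)/2 = (1.63064×10^8 + 4.30848×10^8)/2 = 2.96956×10^8 km.
Transfer time t = π√(a_t³/μ) = 4.4132×10^7 s.
The target's mean motion on its circular orbit is ω₂ = √(μ/r₂³) = 4.0733×10^-8 rad/s.
Angle swept by the target during transfer: ω₂·t = 1.798 rad = 103.0°.
Arrival is 180° from departure on the ellipse, so φ = 180° − 103.0° = 77.0°.

φ = 77.0°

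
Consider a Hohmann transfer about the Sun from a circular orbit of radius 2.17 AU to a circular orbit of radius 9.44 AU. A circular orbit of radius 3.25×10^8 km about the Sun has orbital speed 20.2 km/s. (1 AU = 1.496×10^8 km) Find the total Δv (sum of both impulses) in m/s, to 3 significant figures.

From the circular-orbit relation v² = μ/r at r = 3.25×10^8 km: μ = v²r = (20.2)² × 3.25×10^8 = 1.32613×10^11 km³/s².
In km: r₁ = 2.17 × 1.496×10^8 = 3.24632×10^8 km; r₂ = 9.44 × 1.496×10^8 = 1.412224×10^9 km.
Semi-major axis of the transfer orbit: a_t = (3.24632×10^8 + 1.412224×10^9)/2 = 8.68428×10^8 km.
At r₁ the circular-orbit speed is v₁ = √(μ/r₁) = 20.2114 km/s.
On the transfer ellipse at r₁, v² = μ(2/r − 1/a) gives v_p = √[μ(2/r₁ − 1/a_t)] = 25.7740 km/s.
First burn Δv₁ = |v_p − v₁| = 5.5626 km/s.
At r₂, v₂ = √(μ/r₂) = 9.69039 km/s.
Transfer-orbit speed at r₂: v_a = √[μ(2/r₂ − 1/a_t)] = 5.92475 km/s.
Second burn Δv₂ = |v₂ − v_a| = 3.7656 km/s.
Δv = Δv₁ + Δv₂ = 5.5626 + 3.7656 = 9.328 km/s.

Δv = 9330 m/s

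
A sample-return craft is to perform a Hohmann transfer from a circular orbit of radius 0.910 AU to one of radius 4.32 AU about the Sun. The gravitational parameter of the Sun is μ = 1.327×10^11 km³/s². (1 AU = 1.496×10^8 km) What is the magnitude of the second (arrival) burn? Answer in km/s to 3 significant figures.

In km: r₁ = 0.910 × 1.496×10^8 = 1.36136×10^8 km; r₂ = 4.32 × 1.496×10^8 = 6.46272×10^8 km.
Transfer-ellipse semi-major axis a_t = (r₁ + r₂)/2 = (1.36136×10^8 + 6.46272×10^8)/2 = 3.91204×10^8 km.
On the circular orbit at r = 6.46272×10^8 km, v_c = √(μ/r) = 14.329 km/s.
Vis-viva on the transfer ellipse at r = 6.46272×10^8 km gives v_t = √[μ(2/r − 1/a_t)] = 8.4530 km/s.
Δv₂ = |v_t − v_c| = |8.4530 − 14.329| = 5.876 km/s.

Δv₂ = 5.88 km/s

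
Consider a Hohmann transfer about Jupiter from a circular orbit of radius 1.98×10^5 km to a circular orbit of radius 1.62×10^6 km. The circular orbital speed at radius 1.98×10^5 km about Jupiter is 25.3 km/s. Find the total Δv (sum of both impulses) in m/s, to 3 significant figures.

Δv = 13200 m/s

From the circular-orbit relation v² = μ/r at r = 1.98×10^5 km: μ = v²r = (25.3)² × 1.98×10^5 = 1.26738×10^8 km³/s².
Transfer-ellipse semi-major axis a_t = (r₁ + r₂)/2 = (1.980×10^5 + 1.620×10^6)/2 = 9.090×10^5 km.
Circular speed at r₁: v₁ = √(μ/r₁) = √(1.26738×10^8/1.980×10^5) = 25.300 km/s.
On the transfer ellipse at r₁, vis-viva gives v_p = √[μ(2/r₁ − 1/a_t)] = 33.775 km/s.
First burn Δv₁ = |v_p − v₁| = 8.475 km/s.
At r₂, v₂ = √(μ/r₂) = 8.845 km/s.
Transfer-orbit speed at r₂: v_a = √[μ(2/r₂ − 1/a_t)] = 4.128 km/s.
Second burn Δv₂ = |v₂ − v_a| = 4.717 km/s.
Total Δv = Δv₁ + Δv₂ = 13.19 km/s.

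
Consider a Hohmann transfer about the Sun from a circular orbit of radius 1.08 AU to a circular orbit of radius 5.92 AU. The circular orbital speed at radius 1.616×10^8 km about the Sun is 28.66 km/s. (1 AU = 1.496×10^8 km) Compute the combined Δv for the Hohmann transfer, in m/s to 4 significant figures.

From the circular-orbit relation v² = μ/r at r = 1.616×10^8 km: μ = v²r = (28.66)² × 1.616×10^8 = 1.32738×10^11 km³/s².
In km: r₁ = 1.08 × 1.496×10^8 = 1.61568×10^8 km; r₂ = 5.92 × 1.496×10^8 = 8.85632×10^8 km.
The Hohmann ellipse has a_t = (r₁ + r₂)/2 = 5.236×10^8 km.
Circular speed at r₁: v₁ = √(μ/r₁) = √(1.32738×10^11/1.61568×10^8) = 28.6628 km/s.
Transfer-orbit speed at r₁ (v² = μ(2/r − 1/a)): v_p = √[μ(2/r₁ − 1/a_t)] = 37.2774 km/s.
First burn Δv₁ = |v_p − v₁| = 8.615 km/s.
Circular speed at r₂: v₂ = √(μ/r₂) = 12.243 km/s.
Transfer-orbit speed at r₂: v_a = √[μ(2/r₂ − 1/a_t)] = 6.8006 km/s.
Second burn Δv₂ = |v₂ − v_a| = 5.442 km/s.
Total Δv = Δv₁ + Δv₂ = 14.06 km/s.

Δv = 14060 m/s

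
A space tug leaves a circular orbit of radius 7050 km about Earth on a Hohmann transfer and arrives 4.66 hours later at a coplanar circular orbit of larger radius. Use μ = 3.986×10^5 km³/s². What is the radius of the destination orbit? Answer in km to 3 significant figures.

r₂ = 37900 km

Transfer time t = 4.66 hours = 16776 s, and t = π√(a_t³/μ).
So a_t = (μ t²/π²)^(1/3) = (3.986×10^5 × (16776)² / π²)^(1/3) = 22484 km.
Since a_t = (r₁ + r₂)/2, r₂ = 2a_t − r₁ = 2×22484 − 7050 = 37918 km.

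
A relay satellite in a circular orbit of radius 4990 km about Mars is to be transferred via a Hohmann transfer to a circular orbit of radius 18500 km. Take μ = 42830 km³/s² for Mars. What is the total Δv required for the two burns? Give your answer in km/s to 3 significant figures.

Δv = 1.28 km/s

The Hohmann ellipse has a_t = (r₁ + r₂)/2 = 11745 km.
Circular speed at r₁: v₁ = √(μ/r₁) = √(42830/4990) = 2.9297 km/s.
Transfer-orbit speed at r₁ (vis-viva equation): v_p = √[μ(2/r₁ − 1/a_t)] = 3.6769 km/s.
First burn Δv₁ = |v_p − v₁| = 0.7472 km/s.
Circular speed at r₂: v₂ = √(μ/r₂) = 1.5216 km/s.
Transfer-orbit speed at r₂: v_a = √[μ(2/r₂ − 1/a_t)] = 0.99177 km/s.
Second burn Δv₂ = |v₂ − v_a| = 0.5298 km/s.
Total Δv = Δv₁ + Δv₂ = 1.277 km/s.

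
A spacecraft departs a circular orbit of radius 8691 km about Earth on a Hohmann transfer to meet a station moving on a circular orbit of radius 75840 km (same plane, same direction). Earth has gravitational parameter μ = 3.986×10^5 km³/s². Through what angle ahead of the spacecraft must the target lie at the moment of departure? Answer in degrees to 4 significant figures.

The Hohmann ellipse has a_t = (r₁ + r₂)/2 = 42265.5 km.
Transfer time t = π√(a_t³/μ) = 43240 s.
Target angular speed ω₂ = √(μ/r₂³) = 3.023×10^-5 rad/s.
Angle swept by the target during transfer: ω₂·t = 1.307 rad = 74.89°.
The spacecraft traverses 180° on the transfer ellipse, so the target must lead by 180° − 74.89° = 105.1°.

φ = 105.1°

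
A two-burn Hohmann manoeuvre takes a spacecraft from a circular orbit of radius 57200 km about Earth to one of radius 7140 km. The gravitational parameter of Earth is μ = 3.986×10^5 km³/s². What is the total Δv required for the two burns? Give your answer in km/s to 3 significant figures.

Δv = 3.89 km/s

The Hohmann ellipse has a_t = (r₁ + r₂)/2 = 32170 km.
At r₁ the circular-orbit speed is v₁ = √(μ/r₁) = 2.639798 km/s.
Transfer-orbit speed at r₁ (vis-viva equation): v_a = √[μ(2/r₁ − 1/a_t)] = 1.243639 km/s.
First burn Δv₁ = |v_a − v₁| = 1.3961590 km/s.
Circular speed at r₂: v₂ = √(μ/r₂) = 7.4717020 km/s.
Transfer-orbit speed at r₂: v_p = √[μ(2/r₂ − 1/a_t)] = 9.9630435 km/s.
Second burn Δv₂ = |v₂ − v_p| = 2.4913415 km/s.
Total Δv = Δv₁ + Δv₂ = 3.888 km/s.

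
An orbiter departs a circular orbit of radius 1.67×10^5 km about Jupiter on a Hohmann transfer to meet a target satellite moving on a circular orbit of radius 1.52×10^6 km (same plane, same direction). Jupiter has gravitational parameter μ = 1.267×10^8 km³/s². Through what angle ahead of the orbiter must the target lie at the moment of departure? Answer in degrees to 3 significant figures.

The Hohmann ellipse has a_t = (r₁ + r₂)/2 = 8.435×10^5 km.
Transfer time t = π√(a_t³/μ) = 2.162×10^5 s.
Target angular speed ω₂ = √(μ/r₂³) = 6.007×10^-6 rad/s.
Angle swept by the target during transfer: ω₂·t = 1.2987 rad = 74.41°.
The orbiter traverses 180° on the transfer ellipse, so the target must lead by 180° − 74.41° = 106°.

φ = 106°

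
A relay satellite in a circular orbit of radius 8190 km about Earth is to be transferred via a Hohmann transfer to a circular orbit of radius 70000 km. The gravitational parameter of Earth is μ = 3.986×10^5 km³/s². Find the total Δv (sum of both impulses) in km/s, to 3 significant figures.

Semi-major axis of the transfer orbit: a_t = (8190 + 70000)/2 = 39095 km.
Circular speed at r₁: v₁ = √(μ/r₁) = √(3.986×10^5/8190) = 6.976 km/s.
Transfer-orbit speed at r₁ (v² = μ(2/r − 1/a)): v_p = √[μ(2/r₁ − 1/a_t)] = 9.335 km/s.
First burn Δv₁ = |v_p − v₁| = 2.359 km/s.
At r₂, v₂ = √(μ/r₂) = 2.386 km/s.
Transfer-orbit speed at r₂: v_a = √[μ(2/r₂ − 1/a_t)] = 1.092 km/s.
Second burn Δv₂ = |v₂ − v_a| = 1.294 km/s.
Total Δv = Δv₁ + Δv₂ = 3.653 km/s.

Δv = 3.65 km/s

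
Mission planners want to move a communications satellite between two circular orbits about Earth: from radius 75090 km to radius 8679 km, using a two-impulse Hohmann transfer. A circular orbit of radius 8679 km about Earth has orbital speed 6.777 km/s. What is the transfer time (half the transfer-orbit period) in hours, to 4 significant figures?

From the circular-orbit relation v² = μ/r at r = 8679 km: μ = v²r = (6.777)² × 8679 = 3.98607×10^5 km³/s².
The Hohmann ellipse has a_t = (r₁ + r₂)/2 = 41884.5 km.
Transfer time t = π√(a_t³/μ) = π√((41884.5)³ / 3.98607×10^5) = 42650 s.
Converting: 42650 s ÷ 3600 s/hour = 11.85 hours.

t = 11.85 hours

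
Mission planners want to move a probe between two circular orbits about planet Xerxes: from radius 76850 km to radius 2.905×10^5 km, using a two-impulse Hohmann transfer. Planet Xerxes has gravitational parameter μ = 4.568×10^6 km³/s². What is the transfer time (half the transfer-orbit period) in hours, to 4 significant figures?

Transfer-ellipse semi-major axis a_t = (r₁ + r₂)/2 = (76850 + 2.905×10^5)/2 = 1.83675×10^5 km.
Half the transfer-orbit period gives t = π√(a_t³/μ) = 1.157×10^5 s.
Converting: 1.157×10^5 s ÷ 3600 s/hour = 32.14 hours.

t = 32.14 hours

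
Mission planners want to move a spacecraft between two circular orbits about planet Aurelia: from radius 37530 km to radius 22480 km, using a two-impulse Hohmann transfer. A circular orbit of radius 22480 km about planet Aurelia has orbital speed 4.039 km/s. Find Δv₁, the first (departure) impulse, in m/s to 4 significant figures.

From the circular-orbit relation v² = μ/r at r = 22480 km: μ = v²r = (4.039)² × 22480 = 3.66728×10^5 km³/s².
The Hohmann ellipse has a_t = (r₁ + r₂)/2 = 30005 km.
On the circular orbit at r = 37530 km, v_c = √(μ/r) = 3.12596 km/s.
Vis-viva on the transfer ellipse at r = 37530 km gives v_t = √[μ(2/r − 1/a_t)] = 2.70573 km/s.
Δv₁ = |v_t − v_c| = |2.70573 − 3.12596| = 0.4202 km/s.

Δv₁ = 420.2 m/s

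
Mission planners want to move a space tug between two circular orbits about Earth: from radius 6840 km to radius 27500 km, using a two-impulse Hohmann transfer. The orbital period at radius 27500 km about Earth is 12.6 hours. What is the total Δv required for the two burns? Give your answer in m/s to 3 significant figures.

From Kepler's third law T² = 4π²r³/μ at r = 27500 km, T = 12.6 hours = 12.6 × 3600 s = 45360 s: μ = 4π²r³/T² = 3.99036×10^5 km³/s².
The Hohmann ellipse has a_t = (r₁ + r₂)/2 = 17170 km.
Circular speed at r₁: v₁ = √(μ/r₁) = √(3.99036×10^5/6840) = 7.638 km/s.
On the transfer ellipse at r₁, vis-viva equation gives v_p = √[μ(2/r₁ − 1/a_t)] = 9.666 km/s.
First burn Δv₁ = |v_p − v₁| = 2.028 km/s.
At r₂, v₂ = √(μ/r₂) = 3.809 km/s.
Transfer-orbit speed at r₂: v_a = √[μ(2/r₂ − 1/a_t)] = 2.404 km/s.
Second burn Δv₂ = |v₂ − v_a| = 1.405 km/s.
Δv = Δv₁ + Δv₂ = 2.028 + 1.405 = 3.433 km/s.

Δv = 3430 m/s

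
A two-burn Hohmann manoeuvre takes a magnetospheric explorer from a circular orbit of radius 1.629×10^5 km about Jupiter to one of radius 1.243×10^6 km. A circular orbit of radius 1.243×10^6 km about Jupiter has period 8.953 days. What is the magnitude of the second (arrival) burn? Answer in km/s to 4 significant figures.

Δv₂ = 5.236 km/s

From Kepler's third law T² = 4π²r³/μ at r = 1.243×10^6 km, T = 8.953 days = 8.953 × 86400 s = 7.735392×10^5 s: μ = 4π²r³/T² = 1.26709×10^8 km³/s².
Semi-major axis of the transfer orbit: a_t = (1.629×10^5 + 1.243×10^6)/2 = 7.0295×10^5 km.
On the circular orbit at r = 1.243×10^6 km, v_c = √(μ/r) = 10.096 km/s.
Transfer-orbit speed at the same r (vis-viva, a = a_t): v_t = √[μ(2/r − 1/a_t)] = 4.8603 km/s.
Δv₂ = |v_t − v_c| = |4.8603 − 10.096| = 5.236 km/s.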